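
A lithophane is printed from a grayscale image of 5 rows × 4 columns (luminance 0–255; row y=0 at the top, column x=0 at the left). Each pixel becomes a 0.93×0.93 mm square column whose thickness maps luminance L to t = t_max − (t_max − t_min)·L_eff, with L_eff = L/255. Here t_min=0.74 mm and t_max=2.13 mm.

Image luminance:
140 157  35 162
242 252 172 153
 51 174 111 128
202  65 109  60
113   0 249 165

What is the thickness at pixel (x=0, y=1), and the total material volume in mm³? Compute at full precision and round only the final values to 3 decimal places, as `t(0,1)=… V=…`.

span = t_max - t_min = 2.13 - 0.74 = 1.390
L(0,1) = 242, L_eff = 242/255 = 0.949020
t(0,1) = 2.13 - 1.390·0.949020 = 0.811
Σt over all 5·4 pixels = 35272/1275 ≈ 27.6643137
V = pitch²·Σt = 0.93²·35272/1275 = 23.927

t(0,1)=0.811 V=23.927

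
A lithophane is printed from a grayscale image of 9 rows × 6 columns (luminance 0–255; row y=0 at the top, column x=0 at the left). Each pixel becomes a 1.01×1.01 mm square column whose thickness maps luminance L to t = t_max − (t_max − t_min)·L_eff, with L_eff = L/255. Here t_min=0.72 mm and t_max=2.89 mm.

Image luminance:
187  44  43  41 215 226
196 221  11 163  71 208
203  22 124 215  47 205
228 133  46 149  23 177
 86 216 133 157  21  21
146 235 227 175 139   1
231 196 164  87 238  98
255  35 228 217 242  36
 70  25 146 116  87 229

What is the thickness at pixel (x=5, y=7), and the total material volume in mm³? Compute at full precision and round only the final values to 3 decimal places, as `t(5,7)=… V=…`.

span = t_max - t_min = 2.89 - 0.72 = 2.170
L(5,7) = 36, L_eff = 36/255 = 0.141176
t(5,7) = 2.89 - 2.170·0.141176 = 2.584
Σt over all 9·6 pixels = 157453/1700 ≈ 92.6194118
V = pitch²·Σt = 1.01²·157453/1700 = 94.481

t(5,7)=2.584 V=94.481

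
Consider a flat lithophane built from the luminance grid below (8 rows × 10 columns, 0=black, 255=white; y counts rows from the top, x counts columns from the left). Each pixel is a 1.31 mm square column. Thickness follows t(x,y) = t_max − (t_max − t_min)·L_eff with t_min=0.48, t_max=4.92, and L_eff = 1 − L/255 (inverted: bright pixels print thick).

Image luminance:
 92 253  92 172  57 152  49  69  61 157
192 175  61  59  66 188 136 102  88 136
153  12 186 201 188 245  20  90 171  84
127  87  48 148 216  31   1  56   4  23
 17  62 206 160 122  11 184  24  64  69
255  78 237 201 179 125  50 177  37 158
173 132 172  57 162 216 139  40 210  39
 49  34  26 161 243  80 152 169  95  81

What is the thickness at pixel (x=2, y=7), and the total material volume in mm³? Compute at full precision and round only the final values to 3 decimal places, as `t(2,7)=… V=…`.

t(2,7)=0.933 V=343.606

span = t_max - t_min = 4.92 - 0.48 = 4.440
L(2,7) = 26, L_eff = 1 - 26/255 = 0.898039 (inverted)
t(2,7) = 4.92 - 4.440·0.898039 = 0.933
Σt over all 8·10 pixels = 425478/2125 ≈ 200.2249412
V = pitch²·Σt = 1.31²·425478/2125 = 343.606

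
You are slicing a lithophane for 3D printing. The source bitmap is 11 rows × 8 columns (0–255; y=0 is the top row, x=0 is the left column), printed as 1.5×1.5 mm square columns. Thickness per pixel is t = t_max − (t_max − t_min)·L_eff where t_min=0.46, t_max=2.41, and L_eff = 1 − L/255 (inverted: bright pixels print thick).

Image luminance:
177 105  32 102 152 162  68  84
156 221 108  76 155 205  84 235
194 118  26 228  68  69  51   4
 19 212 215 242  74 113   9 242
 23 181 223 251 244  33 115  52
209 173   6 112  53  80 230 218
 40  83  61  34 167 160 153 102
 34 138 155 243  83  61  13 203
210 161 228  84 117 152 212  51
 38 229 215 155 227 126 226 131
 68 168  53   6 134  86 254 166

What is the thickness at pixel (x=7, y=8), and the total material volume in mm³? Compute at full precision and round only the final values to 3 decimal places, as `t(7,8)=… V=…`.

span = t_max - t_min = 2.41 - 0.46 = 1.950
L(7,8) = 51, L_eff = 1 - 51/255 = 0.800000 (inverted)
t(7,8) = 2.41 - 1.950·0.800000 = 0.850
Σt over all 11·8 pixels = 54371/425 ≈ 127.9317647
V = pitch²·Σt = 1.5²·54371/425 = 287.846

t(7,8)=0.850 V=287.846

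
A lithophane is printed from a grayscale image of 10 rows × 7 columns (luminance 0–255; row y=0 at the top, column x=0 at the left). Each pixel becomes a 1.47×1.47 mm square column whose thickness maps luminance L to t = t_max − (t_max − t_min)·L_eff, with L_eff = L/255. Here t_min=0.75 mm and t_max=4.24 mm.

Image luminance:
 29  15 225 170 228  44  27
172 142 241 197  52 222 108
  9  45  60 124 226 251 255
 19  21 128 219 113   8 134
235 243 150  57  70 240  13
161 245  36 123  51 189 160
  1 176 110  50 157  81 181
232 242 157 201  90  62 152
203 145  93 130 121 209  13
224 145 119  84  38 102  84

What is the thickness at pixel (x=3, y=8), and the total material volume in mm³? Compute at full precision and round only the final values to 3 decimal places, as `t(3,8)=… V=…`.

t(3,8)=2.461 V=373.438

span = t_max - t_min = 4.24 - 0.75 = 3.490
L(3,8) = 130, L_eff = 130/255 = 0.509804
t(3,8) = 4.24 - 3.490·0.509804 = 2.461
Σt over all 10·7 pixels = 4406809/25500 ≈ 172.8160392
V = pitch²·Σt = 1.47²·4406809/25500 = 373.438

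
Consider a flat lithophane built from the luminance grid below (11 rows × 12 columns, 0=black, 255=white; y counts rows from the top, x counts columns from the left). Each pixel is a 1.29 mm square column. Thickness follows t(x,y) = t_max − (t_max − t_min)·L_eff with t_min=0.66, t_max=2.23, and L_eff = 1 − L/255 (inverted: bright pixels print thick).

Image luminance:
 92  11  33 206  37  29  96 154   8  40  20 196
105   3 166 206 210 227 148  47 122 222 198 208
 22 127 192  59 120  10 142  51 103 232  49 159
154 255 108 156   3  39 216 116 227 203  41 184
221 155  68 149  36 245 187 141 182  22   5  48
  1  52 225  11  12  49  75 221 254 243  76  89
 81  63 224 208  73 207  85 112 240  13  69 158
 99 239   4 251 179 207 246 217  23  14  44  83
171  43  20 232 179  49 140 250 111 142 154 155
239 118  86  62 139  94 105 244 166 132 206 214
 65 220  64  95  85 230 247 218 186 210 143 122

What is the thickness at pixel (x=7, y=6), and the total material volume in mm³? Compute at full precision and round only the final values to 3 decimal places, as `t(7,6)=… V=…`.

t(7,6)=1.350 V=319.091

span = t_max - t_min = 2.23 - 0.66 = 1.570
L(7,6) = 112, L_eff = 1 - 112/255 = 0.560784 (inverted)
t(7,6) = 2.23 - 1.570·0.560784 = 1.350
Σt over all 11·12 pixels = 2444809/12750 ≈ 191.7497255
V = pitch²·Σt = 1.29²·2444809/12750 = 319.091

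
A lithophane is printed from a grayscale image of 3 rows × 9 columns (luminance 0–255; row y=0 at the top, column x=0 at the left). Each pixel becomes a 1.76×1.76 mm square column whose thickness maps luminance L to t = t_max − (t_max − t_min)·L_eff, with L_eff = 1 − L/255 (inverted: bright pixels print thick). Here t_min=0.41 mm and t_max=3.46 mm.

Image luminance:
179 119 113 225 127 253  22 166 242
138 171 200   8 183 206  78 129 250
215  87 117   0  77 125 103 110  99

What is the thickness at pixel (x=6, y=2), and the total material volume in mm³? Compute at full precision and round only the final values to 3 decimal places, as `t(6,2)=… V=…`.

span = t_max - t_min = 3.46 - 0.41 = 3.050
L(6,2) = 103, L_eff = 1 - 103/255 = 0.596078 (inverted)
t(6,2) = 3.46 - 3.050·0.596078 = 1.642
Σt over all 3·9 pixels = 284719/5100 ≈ 55.8272549
V = pitch²·Σt = 1.76²·284719/5100 = 172.931

t(6,2)=1.642 V=172.931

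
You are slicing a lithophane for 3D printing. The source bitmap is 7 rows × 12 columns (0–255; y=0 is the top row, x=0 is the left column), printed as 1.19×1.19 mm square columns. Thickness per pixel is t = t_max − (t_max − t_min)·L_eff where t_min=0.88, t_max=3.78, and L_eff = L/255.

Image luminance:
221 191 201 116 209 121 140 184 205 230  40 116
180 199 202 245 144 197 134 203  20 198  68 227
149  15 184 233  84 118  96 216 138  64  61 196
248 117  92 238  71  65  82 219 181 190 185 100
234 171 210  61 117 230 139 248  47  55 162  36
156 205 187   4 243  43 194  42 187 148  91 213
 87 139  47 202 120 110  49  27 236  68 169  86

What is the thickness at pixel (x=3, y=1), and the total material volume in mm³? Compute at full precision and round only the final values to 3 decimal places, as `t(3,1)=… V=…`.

t(3,1)=0.994 V=254.838

span = t_max - t_min = 3.78 - 0.88 = 2.900
L(3,1) = 245, L_eff = 245/255 = 0.960784
t(3,1) = 3.78 - 2.900·0.960784 = 0.994
Σt over all 7·12 pixels = 76482/425 ≈ 179.9576471
V = pitch²·Σt = 1.19²·76482/425 = 254.838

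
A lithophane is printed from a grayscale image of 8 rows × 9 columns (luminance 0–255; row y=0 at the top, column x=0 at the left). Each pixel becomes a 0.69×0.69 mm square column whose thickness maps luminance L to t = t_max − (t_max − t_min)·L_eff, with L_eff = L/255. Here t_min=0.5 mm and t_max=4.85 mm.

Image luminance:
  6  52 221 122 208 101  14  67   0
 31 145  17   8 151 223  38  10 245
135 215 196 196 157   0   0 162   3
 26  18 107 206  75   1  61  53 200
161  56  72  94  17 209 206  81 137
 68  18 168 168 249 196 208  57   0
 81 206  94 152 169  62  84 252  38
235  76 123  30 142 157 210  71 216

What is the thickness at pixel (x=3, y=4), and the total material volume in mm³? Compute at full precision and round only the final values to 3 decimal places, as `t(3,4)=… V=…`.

t(3,4)=3.246 V=101.012

span = t_max - t_min = 4.85 - 0.5 = 4.350
L(3,4) = 94, L_eff = 94/255 = 0.368627
t(3,4) = 4.85 - 4.350·0.368627 = 3.246
Σt over all 8·9 pixels = 360683/1700 ≈ 212.1664706
V = pitch²·Σt = 0.69²·360683/1700 = 101.012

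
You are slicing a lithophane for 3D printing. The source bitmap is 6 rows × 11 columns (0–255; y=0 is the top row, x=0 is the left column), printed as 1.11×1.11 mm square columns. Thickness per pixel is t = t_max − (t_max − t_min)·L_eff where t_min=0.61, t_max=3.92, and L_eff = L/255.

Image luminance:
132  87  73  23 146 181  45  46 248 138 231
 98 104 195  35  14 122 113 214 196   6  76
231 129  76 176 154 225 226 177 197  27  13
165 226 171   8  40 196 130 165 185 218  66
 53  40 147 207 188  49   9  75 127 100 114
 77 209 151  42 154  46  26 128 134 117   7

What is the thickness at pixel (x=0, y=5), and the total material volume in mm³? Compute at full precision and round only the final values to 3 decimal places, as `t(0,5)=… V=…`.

t(0,5)=2.921 V=192.039

span = t_max - t_min = 3.92 - 0.61 = 3.310
L(0,5) = 77, L_eff = 77/255 = 0.301961
t(0,5) = 3.92 - 3.310·0.301961 = 2.921
Σt over all 6·11 pixels = 993629/6375 ≈ 155.8633725
V = pitch²·Σt = 1.11²·993629/6375 = 192.039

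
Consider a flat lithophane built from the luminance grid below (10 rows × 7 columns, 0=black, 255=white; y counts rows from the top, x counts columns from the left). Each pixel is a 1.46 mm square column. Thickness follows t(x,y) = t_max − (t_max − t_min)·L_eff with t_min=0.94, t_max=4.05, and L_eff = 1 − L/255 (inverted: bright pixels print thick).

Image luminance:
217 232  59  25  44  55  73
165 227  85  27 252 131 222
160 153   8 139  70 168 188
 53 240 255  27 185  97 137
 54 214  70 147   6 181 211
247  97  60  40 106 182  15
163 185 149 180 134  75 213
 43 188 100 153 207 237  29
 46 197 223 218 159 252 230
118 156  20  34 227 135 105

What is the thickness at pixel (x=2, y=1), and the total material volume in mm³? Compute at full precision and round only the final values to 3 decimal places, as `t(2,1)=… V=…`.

span = t_max - t_min = 4.05 - 0.94 = 3.110
L(2,1) = 85, L_eff = 1 - 85/255 = 0.666667 (inverted)
t(2,1) = 4.05 - 3.110·0.666667 = 1.977
Σt over all 10·7 pixels = 46324/255 ≈ 181.6627451
V = pitch²·Σt = 1.46²·46324/255 = 387.232

t(2,1)=1.977 V=387.232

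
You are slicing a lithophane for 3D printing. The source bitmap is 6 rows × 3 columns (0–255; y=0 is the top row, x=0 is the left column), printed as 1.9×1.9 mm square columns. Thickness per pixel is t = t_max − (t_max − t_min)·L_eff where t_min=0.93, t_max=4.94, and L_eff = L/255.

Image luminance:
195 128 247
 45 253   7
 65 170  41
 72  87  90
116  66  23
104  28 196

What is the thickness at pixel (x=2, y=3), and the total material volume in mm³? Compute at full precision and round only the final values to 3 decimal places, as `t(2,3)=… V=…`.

span = t_max - t_min = 4.94 - 0.93 = 4.010
L(2,3) = 90, L_eff = 90/255 = 0.352941
t(2,3) = 4.94 - 4.010·0.352941 = 3.525
Σt over all 6·3 pixels = 1492327/25500 ≈ 58.5226275
V = pitch²·Σt = 1.9²·1492327/25500 = 211.267

t(2,3)=3.525 V=211.267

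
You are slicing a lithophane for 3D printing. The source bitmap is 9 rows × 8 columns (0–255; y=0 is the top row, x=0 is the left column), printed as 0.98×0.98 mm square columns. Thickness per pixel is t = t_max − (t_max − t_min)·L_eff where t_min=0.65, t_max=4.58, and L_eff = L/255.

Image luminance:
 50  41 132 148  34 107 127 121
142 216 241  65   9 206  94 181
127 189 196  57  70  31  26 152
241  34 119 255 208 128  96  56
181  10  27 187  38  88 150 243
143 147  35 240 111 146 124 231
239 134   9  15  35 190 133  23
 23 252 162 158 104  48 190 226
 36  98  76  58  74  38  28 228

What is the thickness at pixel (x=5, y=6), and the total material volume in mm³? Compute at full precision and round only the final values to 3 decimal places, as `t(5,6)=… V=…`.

span = t_max - t_min = 4.58 - 0.65 = 3.930
L(5,6) = 190, L_eff = 190/255 = 0.745098
t(5,6) = 4.58 - 3.930·0.745098 = 1.652
Σt over all 9·8 pixels = 1679373/8500 ≈ 197.5732941
V = pitch²·Σt = 0.98²·1679373/8500 = 189.749

t(5,6)=1.652 V=189.749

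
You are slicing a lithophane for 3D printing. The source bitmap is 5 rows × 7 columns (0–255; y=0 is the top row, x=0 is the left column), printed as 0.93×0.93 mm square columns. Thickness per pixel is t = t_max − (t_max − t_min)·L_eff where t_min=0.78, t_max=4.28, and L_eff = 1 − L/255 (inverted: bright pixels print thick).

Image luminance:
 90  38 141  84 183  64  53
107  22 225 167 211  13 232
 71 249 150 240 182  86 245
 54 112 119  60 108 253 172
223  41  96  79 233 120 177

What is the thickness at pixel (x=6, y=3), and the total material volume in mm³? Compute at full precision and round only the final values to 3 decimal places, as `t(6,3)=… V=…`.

span = t_max - t_min = 4.28 - 0.78 = 3.500
L(6,3) = 172, L_eff = 1 - 172/255 = 0.325490 (inverted)
t(6,3) = 4.28 - 3.500·0.325490 = 3.141
Σt over all 5·7 pixels = 46823/510 ≈ 91.8098039
V = pitch²·Σt = 0.93²·46823/510 = 79.406

t(6,3)=3.141 V=79.406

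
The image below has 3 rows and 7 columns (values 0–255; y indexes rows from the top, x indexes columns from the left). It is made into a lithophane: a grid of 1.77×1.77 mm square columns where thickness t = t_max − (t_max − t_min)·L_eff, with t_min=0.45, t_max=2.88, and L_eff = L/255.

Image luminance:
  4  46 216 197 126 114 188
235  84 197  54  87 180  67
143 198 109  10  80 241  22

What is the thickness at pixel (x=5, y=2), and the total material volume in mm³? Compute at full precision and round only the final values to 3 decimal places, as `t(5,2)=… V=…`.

t(5,2)=0.583 V=111.915

span = t_max - t_min = 2.88 - 0.45 = 2.430
L(5,2) = 241, L_eff = 241/255 = 0.945098
t(5,2) = 2.88 - 2.430·0.945098 = 0.583
Σt over all 3·7 pixels = 151821/4250 ≈ 35.7225882
V = pitch²·Σt = 1.77²·151821/4250 = 111.915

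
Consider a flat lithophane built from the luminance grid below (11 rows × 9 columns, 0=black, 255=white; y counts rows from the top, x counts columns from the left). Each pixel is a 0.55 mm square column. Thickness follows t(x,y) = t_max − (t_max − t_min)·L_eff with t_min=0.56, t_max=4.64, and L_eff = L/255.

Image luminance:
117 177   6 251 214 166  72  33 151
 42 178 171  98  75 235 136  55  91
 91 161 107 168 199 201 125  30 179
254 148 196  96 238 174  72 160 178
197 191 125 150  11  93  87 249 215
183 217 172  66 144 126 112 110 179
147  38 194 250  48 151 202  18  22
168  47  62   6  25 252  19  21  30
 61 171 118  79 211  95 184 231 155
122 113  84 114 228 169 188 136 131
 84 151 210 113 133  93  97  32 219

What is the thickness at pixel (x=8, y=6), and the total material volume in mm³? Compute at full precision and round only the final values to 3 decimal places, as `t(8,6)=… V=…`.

t(8,6)=4.288 V=75.581

span = t_max - t_min = 4.64 - 0.56 = 4.080
L(8,6) = 22, L_eff = 22/255 = 0.086275
t(8,6) = 4.64 - 4.080·0.086275 = 4.288
Σt over all 11·9 pixels = 249.856
V = pitch²·Σt = 0.55²·249.856 = 75.581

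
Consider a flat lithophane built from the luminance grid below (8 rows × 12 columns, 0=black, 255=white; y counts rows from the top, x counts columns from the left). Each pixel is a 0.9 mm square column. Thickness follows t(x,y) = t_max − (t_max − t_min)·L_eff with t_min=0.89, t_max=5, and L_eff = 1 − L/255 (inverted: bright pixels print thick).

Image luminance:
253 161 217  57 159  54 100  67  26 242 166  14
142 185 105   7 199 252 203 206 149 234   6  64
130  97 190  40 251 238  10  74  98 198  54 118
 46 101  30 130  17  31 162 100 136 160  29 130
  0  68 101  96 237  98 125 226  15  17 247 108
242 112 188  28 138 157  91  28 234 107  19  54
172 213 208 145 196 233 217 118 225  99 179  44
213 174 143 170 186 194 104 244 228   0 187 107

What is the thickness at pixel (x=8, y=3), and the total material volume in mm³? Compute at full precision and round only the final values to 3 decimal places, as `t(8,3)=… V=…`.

span = t_max - t_min = 5 - 0.89 = 4.110
L(8,3) = 136, L_eff = 1 - 136/255 = 0.466667 (inverted)
t(8,3) = 5 - 4.110·0.466667 = 3.082
Σt over all 8·12 pixels = 2448741/8500 ≈ 288.0871765
V = pitch²·Σt = 0.9²·2448741/8500 = 233.351

t(8,3)=3.082 V=233.351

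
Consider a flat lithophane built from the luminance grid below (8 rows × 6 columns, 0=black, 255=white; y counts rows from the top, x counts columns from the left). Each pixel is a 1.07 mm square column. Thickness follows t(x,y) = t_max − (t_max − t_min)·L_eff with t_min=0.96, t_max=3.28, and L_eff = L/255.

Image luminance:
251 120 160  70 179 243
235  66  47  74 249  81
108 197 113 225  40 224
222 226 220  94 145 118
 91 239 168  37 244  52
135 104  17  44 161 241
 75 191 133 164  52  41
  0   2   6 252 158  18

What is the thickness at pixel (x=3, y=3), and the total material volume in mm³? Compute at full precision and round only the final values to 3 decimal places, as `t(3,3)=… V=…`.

span = t_max - t_min = 3.28 - 0.96 = 2.320
L(3,3) = 94, L_eff = 94/255 = 0.368627
t(3,3) = 3.28 - 2.320·0.368627 = 2.425
Σt over all 8·6 pixels = 636424/6375 ≈ 99.8312157
V = pitch²·Σt = 1.07²·636424/6375 = 114.297

t(3,3)=2.425 V=114.297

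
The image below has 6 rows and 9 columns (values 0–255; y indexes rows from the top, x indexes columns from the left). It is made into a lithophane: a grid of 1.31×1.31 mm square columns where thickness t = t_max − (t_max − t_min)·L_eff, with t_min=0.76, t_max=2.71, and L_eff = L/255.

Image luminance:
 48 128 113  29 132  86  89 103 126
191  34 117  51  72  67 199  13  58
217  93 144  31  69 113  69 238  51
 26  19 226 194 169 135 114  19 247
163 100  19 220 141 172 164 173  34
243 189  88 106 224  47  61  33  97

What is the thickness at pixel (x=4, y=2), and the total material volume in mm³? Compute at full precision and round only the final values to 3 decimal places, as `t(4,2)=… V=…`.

span = t_max - t_min = 2.71 - 0.76 = 1.950
L(4,2) = 69, L_eff = 69/255 = 0.270588
t(4,2) = 2.71 - 1.950·0.270588 = 2.182
Σt over all 6·9 pixels = 84713/850 ≈ 99.6623529
V = pitch²·Σt = 1.31²·84713/850 = 171.031

t(4,2)=2.182 V=171.031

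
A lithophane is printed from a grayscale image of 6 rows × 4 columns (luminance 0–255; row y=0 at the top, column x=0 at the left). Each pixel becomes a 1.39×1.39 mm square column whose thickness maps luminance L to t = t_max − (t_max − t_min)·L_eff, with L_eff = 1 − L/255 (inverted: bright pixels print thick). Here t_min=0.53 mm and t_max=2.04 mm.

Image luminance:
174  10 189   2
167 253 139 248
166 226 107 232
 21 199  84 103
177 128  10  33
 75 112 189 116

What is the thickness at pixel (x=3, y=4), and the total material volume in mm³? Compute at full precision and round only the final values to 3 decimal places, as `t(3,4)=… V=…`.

t(3,4)=0.725 V=60.730

span = t_max - t_min = 2.04 - 0.53 = 1.510
L(3,4) = 33, L_eff = 1 - 33/255 = 0.870588 (inverted)
t(3,4) = 2.04 - 1.510·0.870588 = 0.725
Σt over all 6·4 pixels = 40076/1275 ≈ 31.4321569
V = pitch²·Σt = 1.39²·40076/1275 = 60.730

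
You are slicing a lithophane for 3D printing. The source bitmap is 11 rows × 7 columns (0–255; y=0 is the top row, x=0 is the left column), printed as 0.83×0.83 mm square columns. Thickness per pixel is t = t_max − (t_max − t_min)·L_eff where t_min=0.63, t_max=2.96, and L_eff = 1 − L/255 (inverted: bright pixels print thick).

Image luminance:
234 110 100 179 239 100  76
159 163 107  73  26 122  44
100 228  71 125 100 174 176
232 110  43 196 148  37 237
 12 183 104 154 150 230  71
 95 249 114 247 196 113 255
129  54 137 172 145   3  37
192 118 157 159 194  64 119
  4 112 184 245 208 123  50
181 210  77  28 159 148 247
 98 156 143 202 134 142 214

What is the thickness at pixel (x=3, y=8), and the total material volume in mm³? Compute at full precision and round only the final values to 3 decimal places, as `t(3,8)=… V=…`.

t(3,8)=2.869 V=100.312

span = t_max - t_min = 2.96 - 0.63 = 2.330
L(3,8) = 245, L_eff = 1 - 245/255 = 0.039216 (inverted)
t(3,8) = 2.96 - 2.330·0.039216 = 2.869
Σt over all 11·7 pixels = 928274/6375 ≈ 145.6116078
V = pitch²·Σt = 0.83²·928274/6375 = 100.312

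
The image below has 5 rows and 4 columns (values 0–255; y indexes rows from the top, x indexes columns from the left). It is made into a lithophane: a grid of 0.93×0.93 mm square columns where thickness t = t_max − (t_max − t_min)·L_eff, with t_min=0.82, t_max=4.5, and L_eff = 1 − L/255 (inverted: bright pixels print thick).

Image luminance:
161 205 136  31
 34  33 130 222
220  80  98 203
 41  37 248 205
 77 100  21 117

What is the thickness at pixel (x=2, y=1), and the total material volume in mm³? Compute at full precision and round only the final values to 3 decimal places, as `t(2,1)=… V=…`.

span = t_max - t_min = 4.5 - 0.82 = 3.680
L(2,1) = 130, L_eff = 1 - 130/255 = 0.490196 (inverted)
t(2,1) = 4.5 - 3.680·0.490196 = 2.696
Σt over all 5·4 pixels = 325258/6375 ≈ 51.0208627
V = pitch²·Σt = 0.93²·325258/6375 = 44.128

t(2,1)=2.696 V=44.128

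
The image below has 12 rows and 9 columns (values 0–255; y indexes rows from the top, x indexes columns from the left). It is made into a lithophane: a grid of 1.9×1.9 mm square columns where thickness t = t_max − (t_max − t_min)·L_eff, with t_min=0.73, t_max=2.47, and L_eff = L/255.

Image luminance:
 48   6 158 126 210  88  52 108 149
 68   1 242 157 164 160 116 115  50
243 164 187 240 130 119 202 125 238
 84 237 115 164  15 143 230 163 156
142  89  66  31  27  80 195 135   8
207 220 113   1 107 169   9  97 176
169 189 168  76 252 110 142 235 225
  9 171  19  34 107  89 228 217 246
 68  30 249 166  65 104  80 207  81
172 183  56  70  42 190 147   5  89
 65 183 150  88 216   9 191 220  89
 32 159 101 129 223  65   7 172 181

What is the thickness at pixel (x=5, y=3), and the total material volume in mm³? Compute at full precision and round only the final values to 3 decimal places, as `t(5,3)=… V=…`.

t(5,3)=1.494 V=622.700

span = t_max - t_min = 2.47 - 0.73 = 1.740
L(5,3) = 143, L_eff = 143/255 = 0.560784
t(5,3) = 2.47 - 1.740·0.560784 = 1.494
Σt over all 12·9 pixels = 146619/850 ≈ 172.4929412
V = pitch²·Σt = 1.9²·146619/850 = 622.700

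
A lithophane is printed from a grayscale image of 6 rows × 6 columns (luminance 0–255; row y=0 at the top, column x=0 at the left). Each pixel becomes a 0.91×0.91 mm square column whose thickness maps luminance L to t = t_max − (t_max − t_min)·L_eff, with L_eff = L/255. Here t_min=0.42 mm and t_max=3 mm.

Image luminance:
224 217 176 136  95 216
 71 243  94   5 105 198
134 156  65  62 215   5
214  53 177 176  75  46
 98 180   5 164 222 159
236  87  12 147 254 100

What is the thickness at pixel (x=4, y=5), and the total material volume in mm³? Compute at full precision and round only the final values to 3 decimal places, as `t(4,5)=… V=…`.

t(4,5)=0.430 V=49.034

span = t_max - t_min = 3 - 0.42 = 2.580
L(4,5) = 254, L_eff = 254/255 = 0.996078
t(4,5) = 3 - 2.580·0.996078 = 0.430
Σt over all 6·6 pixels = 125827/2125 ≈ 59.2127059
V = pitch²·Σt = 0.91²·125827/2125 = 49.034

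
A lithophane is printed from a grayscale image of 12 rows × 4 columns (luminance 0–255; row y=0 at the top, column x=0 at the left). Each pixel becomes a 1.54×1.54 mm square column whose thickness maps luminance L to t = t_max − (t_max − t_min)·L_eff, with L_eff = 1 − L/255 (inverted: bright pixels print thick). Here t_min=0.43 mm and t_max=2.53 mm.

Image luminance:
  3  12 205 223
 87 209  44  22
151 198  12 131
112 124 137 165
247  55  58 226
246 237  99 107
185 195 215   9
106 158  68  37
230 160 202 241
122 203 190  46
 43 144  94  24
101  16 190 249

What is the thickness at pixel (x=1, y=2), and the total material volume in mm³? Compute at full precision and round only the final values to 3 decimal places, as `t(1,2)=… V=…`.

span = t_max - t_min = 2.53 - 0.43 = 2.100
L(1,2) = 198, L_eff = 1 - 198/255 = 0.223529 (inverted)
t(1,2) = 2.53 - 2.100·0.223529 = 2.061
Σt over all 12·4 pixels = 6191/85 ≈ 72.8352941
V = pitch²·Σt = 1.54²·6191/85 = 172.736

t(1,2)=2.061 V=172.736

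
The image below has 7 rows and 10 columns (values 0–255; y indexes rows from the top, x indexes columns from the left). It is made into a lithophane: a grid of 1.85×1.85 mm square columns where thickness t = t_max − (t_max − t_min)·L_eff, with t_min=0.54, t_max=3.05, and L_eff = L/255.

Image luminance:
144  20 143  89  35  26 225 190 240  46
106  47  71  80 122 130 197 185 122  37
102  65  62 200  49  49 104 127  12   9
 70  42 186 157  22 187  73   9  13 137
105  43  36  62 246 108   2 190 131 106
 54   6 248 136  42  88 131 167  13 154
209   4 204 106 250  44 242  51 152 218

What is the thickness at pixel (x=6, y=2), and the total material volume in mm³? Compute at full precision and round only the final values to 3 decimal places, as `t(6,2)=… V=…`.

t(6,2)=2.026 V=478.784

span = t_max - t_min = 3.05 - 0.54 = 2.510
L(6,2) = 104, L_eff = 104/255 = 0.407843
t(6,2) = 3.05 - 2.510·0.407843 = 2.026
Σt over all 7·10 pixels = 891818/6375 ≈ 139.8930196
V = pitch²·Σt = 1.85²·891818/6375 = 478.784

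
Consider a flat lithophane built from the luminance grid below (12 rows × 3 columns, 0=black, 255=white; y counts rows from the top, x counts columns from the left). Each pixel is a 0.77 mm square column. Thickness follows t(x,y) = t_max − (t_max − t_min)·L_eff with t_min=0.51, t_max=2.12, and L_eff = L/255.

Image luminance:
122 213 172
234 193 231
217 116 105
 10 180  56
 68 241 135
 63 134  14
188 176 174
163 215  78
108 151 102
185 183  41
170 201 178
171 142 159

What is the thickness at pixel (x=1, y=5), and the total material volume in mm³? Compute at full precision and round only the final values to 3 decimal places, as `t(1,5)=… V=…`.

t(1,5)=1.274 V=25.451

span = t_max - t_min = 2.12 - 0.51 = 1.610
L(1,5) = 134, L_eff = 134/255 = 0.525490
t(1,5) = 2.12 - 1.610·0.525490 = 1.274
Σt over all 12·3 pixels = 364877/8500 ≈ 42.9267059
V = pitch²·Σt = 0.77²·364877/8500 = 25.451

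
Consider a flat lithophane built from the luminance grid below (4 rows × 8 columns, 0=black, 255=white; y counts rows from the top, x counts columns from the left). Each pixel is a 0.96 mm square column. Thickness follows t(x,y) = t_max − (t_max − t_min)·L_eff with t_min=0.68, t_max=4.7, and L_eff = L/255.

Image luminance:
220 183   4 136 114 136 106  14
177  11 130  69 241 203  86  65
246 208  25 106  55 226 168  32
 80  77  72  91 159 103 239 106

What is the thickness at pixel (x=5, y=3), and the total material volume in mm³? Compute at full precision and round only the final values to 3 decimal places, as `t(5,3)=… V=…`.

span = t_max - t_min = 4.7 - 0.68 = 4.020
L(5,3) = 103, L_eff = 103/255 = 0.403922
t(5,3) = 4.7 - 4.020·0.403922 = 3.076
Σt over all 4·8 pixels = 189352/2125 ≈ 89.1068235
V = pitch²·Σt = 0.96²·189352/2125 = 82.121

t(5,3)=3.076 V=82.121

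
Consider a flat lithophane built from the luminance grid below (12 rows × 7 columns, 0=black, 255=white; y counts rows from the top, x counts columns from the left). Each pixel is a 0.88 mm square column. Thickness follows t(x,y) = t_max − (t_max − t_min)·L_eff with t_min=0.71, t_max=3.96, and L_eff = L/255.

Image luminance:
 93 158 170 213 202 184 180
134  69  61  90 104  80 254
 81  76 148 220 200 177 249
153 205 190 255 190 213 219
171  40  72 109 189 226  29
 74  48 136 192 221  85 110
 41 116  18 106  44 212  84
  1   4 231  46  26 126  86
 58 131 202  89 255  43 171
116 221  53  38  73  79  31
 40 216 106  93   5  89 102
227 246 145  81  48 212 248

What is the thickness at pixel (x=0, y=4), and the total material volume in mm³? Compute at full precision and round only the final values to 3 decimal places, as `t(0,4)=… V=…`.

t(0,4)=1.781 V=150.716

span = t_max - t_min = 3.96 - 0.71 = 3.250
L(0,4) = 171, L_eff = 171/255 = 0.670588
t(0,4) = 3.96 - 3.250·0.670588 = 1.781
Σt over all 12·7 pixels = 58387/300 ≈ 194.6233333
V = pitch²·Σt = 0.88²·58387/300 = 150.716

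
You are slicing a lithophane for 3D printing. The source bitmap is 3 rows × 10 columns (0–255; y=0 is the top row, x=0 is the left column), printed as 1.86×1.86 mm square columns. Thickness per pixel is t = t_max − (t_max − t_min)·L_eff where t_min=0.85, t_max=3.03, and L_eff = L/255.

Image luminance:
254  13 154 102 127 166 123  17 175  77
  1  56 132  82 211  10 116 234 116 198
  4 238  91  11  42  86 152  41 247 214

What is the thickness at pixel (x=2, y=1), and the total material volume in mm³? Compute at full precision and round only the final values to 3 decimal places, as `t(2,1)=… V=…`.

span = t_max - t_min = 3.03 - 0.85 = 2.180
L(2,1) = 132, L_eff = 132/255 = 0.517647
t(2,1) = 3.03 - 2.180·0.517647 = 1.902
Σt over all 3·10 pixels = 155713/2550 ≈ 61.0639216
V = pitch²·Σt = 1.86²·155713/2550 = 211.257

t(2,1)=1.902 V=211.257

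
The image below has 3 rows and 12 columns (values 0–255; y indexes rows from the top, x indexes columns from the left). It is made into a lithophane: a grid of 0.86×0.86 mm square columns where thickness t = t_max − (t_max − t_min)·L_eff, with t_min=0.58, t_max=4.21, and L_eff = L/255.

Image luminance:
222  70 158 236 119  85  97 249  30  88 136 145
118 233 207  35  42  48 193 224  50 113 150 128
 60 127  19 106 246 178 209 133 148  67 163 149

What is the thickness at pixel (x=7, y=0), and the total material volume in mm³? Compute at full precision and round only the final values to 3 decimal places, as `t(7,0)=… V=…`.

t(7,0)=0.665 V=61.757

span = t_max - t_min = 4.21 - 0.58 = 3.630
L(7,0) = 249, L_eff = 249/255 = 0.976471
t(7,0) = 4.21 - 3.630·0.976471 = 0.665
Σt over all 3·12 pixels = 709759/8500 ≈ 83.5010588
V = pitch²·Σt = 0.86²·709759/8500 = 61.757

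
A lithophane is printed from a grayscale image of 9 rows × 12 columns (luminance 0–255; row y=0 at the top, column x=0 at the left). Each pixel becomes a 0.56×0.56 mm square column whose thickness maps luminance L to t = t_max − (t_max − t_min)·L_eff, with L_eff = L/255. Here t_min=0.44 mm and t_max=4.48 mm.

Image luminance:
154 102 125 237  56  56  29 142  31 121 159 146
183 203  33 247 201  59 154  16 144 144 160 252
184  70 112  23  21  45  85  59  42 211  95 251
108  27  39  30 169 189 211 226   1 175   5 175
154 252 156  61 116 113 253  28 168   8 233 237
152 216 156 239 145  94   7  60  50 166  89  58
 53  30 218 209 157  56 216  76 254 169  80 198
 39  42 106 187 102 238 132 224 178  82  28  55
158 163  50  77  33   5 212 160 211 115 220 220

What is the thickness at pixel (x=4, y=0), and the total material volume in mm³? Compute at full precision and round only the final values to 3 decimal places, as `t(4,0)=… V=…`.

t(4,0)=3.593 V=83.809

span = t_max - t_min = 4.48 - 0.44 = 4.040
L(4,0) = 56, L_eff = 56/255 = 0.219608
t(4,0) = 4.48 - 4.040·0.219608 = 3.593
Σt over all 9·12 pixels = 567903/2125 ≈ 267.2484706
V = pitch²·Σt = 0.56²·567903/2125 = 83.809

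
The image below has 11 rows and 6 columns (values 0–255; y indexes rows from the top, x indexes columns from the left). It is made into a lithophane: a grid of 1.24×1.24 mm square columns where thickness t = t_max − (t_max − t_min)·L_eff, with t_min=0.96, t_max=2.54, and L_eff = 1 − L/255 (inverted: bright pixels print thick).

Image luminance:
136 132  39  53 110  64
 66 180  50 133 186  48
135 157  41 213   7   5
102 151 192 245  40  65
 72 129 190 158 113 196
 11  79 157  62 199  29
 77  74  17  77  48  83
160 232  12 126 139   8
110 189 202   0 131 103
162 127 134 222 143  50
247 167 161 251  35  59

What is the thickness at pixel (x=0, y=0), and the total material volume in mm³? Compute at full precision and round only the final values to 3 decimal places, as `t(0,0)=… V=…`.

t(0,0)=1.803 V=168.790

span = t_max - t_min = 2.54 - 0.96 = 1.580
L(0,0) = 136, L_eff = 1 - 136/255 = 0.466667 (inverted)
t(0,0) = 2.54 - 1.580·0.466667 = 1.803
Σt over all 11·6 pixels = 466543/4250 ≈ 109.7748235
V = pitch²·Σt = 1.24²·466543/4250 = 168.790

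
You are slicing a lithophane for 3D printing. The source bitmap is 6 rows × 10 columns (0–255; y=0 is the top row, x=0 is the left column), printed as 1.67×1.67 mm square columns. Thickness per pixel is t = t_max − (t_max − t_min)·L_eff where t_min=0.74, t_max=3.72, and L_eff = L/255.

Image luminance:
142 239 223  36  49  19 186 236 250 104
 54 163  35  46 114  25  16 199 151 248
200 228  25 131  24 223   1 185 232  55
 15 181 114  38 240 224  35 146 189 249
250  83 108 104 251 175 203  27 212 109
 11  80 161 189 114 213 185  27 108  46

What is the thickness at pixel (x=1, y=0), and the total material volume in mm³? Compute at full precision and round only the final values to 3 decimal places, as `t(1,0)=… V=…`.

t(1,0)=0.927 V=364.159

span = t_max - t_min = 3.72 - 0.74 = 2.980
L(1,0) = 239, L_eff = 239/255 = 0.937255
t(1,0) = 3.72 - 2.980·0.937255 = 0.927
Σt over all 6·10 pixels = 277471/2125 ≈ 130.5745882
V = pitch²·Σt = 1.67²·277471/2125 = 364.159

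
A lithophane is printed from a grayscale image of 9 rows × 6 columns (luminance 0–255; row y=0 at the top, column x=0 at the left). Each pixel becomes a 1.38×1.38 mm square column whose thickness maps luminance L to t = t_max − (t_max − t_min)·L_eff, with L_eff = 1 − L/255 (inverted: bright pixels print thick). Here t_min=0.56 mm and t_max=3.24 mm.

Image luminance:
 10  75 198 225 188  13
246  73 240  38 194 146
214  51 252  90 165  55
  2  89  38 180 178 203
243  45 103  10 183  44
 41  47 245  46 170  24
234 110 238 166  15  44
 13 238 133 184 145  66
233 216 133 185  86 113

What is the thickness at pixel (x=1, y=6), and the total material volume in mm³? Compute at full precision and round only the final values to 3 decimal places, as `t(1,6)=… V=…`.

t(1,6)=1.716 V=196.012

span = t_max - t_min = 3.24 - 0.56 = 2.680
L(1,6) = 110, L_eff = 1 - 110/255 = 0.568627 (inverted)
t(1,6) = 3.24 - 2.680·0.568627 = 1.716
Σt over all 9·6 pixels = 656152/6375 ≈ 102.9258039
V = pitch²·Σt = 1.38²·656152/6375 = 196.012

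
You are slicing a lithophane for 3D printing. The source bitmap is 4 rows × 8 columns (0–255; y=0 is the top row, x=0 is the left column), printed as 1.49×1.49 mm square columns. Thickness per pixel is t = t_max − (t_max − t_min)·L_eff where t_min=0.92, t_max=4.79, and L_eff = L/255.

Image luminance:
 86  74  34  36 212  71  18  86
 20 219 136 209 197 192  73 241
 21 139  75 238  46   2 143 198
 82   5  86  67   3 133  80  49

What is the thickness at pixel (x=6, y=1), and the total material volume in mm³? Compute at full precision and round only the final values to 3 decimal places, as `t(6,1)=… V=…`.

t(6,1)=3.682 V=230.086

span = t_max - t_min = 4.79 - 0.92 = 3.870
L(6,1) = 73, L_eff = 73/255 = 0.286275
t(6,1) = 4.79 - 3.870·0.286275 = 3.682
Σt over all 4·8 pixels = 880921/8500 ≈ 103.6377647
V = pitch²·Σt = 1.49²·880921/8500 = 230.086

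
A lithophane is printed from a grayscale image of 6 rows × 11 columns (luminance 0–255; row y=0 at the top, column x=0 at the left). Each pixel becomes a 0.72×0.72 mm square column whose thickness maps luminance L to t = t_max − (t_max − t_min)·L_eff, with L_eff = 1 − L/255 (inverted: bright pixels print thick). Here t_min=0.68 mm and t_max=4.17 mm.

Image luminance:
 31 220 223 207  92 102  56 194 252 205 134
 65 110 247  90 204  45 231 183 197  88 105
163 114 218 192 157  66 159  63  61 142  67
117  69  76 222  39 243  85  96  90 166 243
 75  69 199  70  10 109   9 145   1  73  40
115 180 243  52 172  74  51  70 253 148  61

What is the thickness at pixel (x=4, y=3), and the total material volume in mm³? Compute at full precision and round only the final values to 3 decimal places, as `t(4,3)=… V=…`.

span = t_max - t_min = 4.17 - 0.68 = 3.490
L(4,3) = 39, L_eff = 1 - 39/255 = 0.847059 (inverted)
t(4,3) = 4.17 - 3.490·0.847059 = 1.214
Σt over all 6·11 pixels = 1014473/6375 ≈ 159.1330196
V = pitch²·Σt = 0.72²·1014473/6375 = 82.495

t(4,3)=1.214 V=82.495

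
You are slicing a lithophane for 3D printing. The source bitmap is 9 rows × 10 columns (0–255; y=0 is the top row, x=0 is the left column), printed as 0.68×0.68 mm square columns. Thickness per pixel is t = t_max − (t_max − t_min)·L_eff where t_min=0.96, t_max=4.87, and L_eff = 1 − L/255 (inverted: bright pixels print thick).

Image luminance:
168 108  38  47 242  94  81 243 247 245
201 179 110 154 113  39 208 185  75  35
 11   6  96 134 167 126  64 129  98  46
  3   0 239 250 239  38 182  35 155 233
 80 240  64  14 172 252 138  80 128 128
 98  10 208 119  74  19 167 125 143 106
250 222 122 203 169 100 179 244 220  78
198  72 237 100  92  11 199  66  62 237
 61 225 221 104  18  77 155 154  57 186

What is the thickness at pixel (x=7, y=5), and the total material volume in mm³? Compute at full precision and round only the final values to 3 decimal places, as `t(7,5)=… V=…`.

span = t_max - t_min = 4.87 - 0.96 = 3.910
L(7,5) = 125, L_eff = 1 - 125/255 = 0.509804 (inverted)
t(7,5) = 4.87 - 3.910·0.509804 = 2.877
Σt over all 9·10 pixels = 399781/1500 ≈ 266.5206667
V = pitch²·Σt = 0.68²·399781/1500 = 123.239

t(7,5)=2.877 V=123.239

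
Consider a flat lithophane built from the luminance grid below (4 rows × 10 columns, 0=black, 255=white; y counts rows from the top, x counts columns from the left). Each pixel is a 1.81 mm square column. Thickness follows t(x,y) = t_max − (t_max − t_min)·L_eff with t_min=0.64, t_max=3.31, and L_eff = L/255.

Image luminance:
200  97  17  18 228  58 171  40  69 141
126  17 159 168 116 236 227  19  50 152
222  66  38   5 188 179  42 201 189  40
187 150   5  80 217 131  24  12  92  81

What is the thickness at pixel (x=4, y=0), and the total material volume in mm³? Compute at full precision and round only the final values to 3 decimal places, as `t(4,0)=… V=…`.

t(4,0)=0.923 V=280.834

span = t_max - t_min = 3.31 - 0.64 = 2.670
L(4,0) = 228, L_eff = 228/255 = 0.894118
t(4,0) = 3.31 - 2.670·0.894118 = 0.923
Σt over all 4·10 pixels = 364319/4250 ≈ 85.7221176
V = pitch²·Σt = 1.81²·364319/4250 = 280.834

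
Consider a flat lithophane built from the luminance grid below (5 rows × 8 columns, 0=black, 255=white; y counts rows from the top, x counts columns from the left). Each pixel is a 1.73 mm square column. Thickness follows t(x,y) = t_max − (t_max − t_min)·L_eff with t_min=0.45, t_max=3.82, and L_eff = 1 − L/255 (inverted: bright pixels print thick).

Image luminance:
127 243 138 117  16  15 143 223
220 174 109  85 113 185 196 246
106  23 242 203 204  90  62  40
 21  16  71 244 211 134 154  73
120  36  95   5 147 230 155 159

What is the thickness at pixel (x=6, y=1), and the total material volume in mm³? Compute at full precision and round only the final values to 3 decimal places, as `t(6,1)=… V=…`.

span = t_max - t_min = 3.82 - 0.45 = 3.370
L(6,1) = 196, L_eff = 1 - 196/255 = 0.231373 (inverted)
t(6,1) = 3.82 - 3.370·0.231373 = 3.040
Σt over all 5·8 pixels = 2208367/25500 ≈ 86.6026275
V = pitch²·Σt = 1.73²·2208367/25500 = 259.193

t(6,1)=3.040 V=259.193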